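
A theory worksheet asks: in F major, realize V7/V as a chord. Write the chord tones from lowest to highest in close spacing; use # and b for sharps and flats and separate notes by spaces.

V7/V is a secondary dominant — the dominant seventh of V. V in F major is C, so the applied chord's root is G, a perfect fifth above.
Building a dominant seventh chord on G gives G-B-D-F.

G B D F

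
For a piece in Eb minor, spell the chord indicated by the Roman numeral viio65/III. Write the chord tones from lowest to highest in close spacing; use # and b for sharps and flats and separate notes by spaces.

Ab Cb Ebb F

viio65/III is a secondary leading-tone chord. The target III is Gb in Eb minor; the applied chord is rooted a semitone below, on F.
Building a fully diminished seventh chord on F gives F-Ab-Cb-Ebb.
The figured bass 65 indicates first inversion, placing the third (Ab) in the bass: Ab-Cb-Ebb-F.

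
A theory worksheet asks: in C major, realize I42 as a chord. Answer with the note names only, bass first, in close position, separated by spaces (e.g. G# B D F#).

In C major, the tonic is C, and the diatonic chord built there is a major seventh chord.
Stacking thirds from C gives C-E-G-B.
The figured bass 42 indicates third inversion, placing the seventh (B) in the bass: B-C-E-G.

B C E G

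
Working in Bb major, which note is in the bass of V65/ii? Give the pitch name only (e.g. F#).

B

The applied chord V65/ii is rooted on G: G-B-D-F.
The figure 65 means first inversion — the third is in the bass.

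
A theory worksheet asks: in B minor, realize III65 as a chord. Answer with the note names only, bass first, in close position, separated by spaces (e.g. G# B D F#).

F# A C# D

In B minor, the mediant is D, and the diatonic chord built there is a major seventh chord.
That chord is spelled D-F#-A-C#.
With the 65 figure the chord is in first inversion; from the bass F# upward in close position it reads F#-A-C#-D.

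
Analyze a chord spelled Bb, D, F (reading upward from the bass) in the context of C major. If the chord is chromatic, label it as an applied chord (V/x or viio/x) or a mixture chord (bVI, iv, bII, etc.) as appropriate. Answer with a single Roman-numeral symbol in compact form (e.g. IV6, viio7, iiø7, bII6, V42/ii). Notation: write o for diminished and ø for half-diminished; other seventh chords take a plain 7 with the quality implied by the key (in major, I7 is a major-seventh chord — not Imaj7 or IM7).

The pitches Bb-D-F form a major triad rooted on Bb.
Bb is the lowered seventh degree of C major (diatonic 7 would be B). This is a major triad on the lowered seventh degree (the subtonic), borrowed from the parallel minor.

bVII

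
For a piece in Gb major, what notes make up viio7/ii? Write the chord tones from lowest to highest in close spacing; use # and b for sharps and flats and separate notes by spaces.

The slash marks an applied leading-tone chord: viio of ii. In Gb major, ii is Ab, so the leading tone to it is G, a half step below.
Building a fully diminished seventh chord on G gives G-Bb-Db-Fb.

G Bb Db Fb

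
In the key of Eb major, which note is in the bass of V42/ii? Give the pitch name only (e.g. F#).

Bb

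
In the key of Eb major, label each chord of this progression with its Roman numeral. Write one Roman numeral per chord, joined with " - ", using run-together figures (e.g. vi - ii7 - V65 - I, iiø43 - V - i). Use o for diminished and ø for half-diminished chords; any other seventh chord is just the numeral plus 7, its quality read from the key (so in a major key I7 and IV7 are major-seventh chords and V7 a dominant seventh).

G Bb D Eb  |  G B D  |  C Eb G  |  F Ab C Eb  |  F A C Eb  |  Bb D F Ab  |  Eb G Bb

G-Bb-D-Eb: major seventh chord on Eb = scale degree 1 → I65.
G-B-D is the secondary dominant of vi (major triad on G): V/vi.
C-Eb-G: root C is the submediant; minor triad there is vi.
F-Ab-C-Eb: minor seventh chord on F = scale degree 2 → ii7.
F-A-C-Eb is the secondary dominant of V (dominant seventh chord on F): V7/V.
Bb-D-F-Ab has root Bb, degree 5 in Eb major, so V7.
Eb-G-Bb: root Eb is the tonic; major triad there is I.

I65 - V/vi - vi - ii7 - V7/V - V7 - I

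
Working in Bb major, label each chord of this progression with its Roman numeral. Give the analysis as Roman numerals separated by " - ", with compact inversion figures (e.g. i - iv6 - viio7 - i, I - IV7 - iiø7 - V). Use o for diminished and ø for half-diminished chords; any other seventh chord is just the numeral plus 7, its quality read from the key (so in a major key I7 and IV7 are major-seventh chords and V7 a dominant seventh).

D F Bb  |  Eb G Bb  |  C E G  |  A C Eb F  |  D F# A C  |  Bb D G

I6 - IV - V/V - V65 - V7/vi - vi6

D-F-Bb: major triad on Bb = scale degree 1 → I6.
Eb-G-Bb has root Eb, degree 4 in Bb major, so IV.
C-E-G: chromatic; C is V of V, so V/V.
A-C-Eb-F has root F, degree 5 in Bb major, so V65.
D-F#-A-C: chromatic; D is V of vi, so V7/vi.
Bb-D-G: minor triad on G = scale degree 6 → vi6.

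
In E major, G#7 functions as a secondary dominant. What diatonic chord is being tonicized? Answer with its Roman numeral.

vi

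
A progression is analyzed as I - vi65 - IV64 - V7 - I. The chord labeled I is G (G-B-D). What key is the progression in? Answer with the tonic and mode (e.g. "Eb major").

G major

The anchor chord is a major triad on G, labeled I.
If G is scale degree 1 and the mode makes that degree carry a major triad, the tonic is G and the mode is major.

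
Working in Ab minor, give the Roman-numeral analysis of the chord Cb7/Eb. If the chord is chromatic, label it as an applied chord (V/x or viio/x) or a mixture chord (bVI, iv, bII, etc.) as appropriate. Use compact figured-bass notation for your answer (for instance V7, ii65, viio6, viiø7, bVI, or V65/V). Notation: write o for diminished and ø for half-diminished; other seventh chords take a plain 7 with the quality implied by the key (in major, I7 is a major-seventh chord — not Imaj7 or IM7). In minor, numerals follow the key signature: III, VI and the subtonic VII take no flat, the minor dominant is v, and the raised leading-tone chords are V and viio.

Stacked in thirds the chord is Cb-Eb-Gb-Bbb: a dominant seventh chord on Cb.
Cb is not a diatonic chord root with this quality in Ab minor, but it lies a perfect fifth above Fb (VI), so the chord functions as an applied dominant of VI.
With Eb in the bass the chord is in first inversion, so the figured bass is 65.

V65/VI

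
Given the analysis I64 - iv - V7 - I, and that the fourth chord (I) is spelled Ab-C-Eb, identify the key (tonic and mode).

Ab major

The anchor chord is a major triad on Ab, labeled I.
If Ab is scale degree 1 and the mode makes that degree carry a major triad, the tonic is Ab and the mode is major.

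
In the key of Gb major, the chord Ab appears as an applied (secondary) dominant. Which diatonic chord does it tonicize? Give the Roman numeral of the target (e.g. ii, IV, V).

V

The chord is a major triad on Ab.
A dominant resolves down a perfect fifth: Ab → Db. In Gb major, Db is scale degree 5, i.e. V.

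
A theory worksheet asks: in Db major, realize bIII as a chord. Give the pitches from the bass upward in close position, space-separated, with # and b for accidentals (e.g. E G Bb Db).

Fb Ab Cb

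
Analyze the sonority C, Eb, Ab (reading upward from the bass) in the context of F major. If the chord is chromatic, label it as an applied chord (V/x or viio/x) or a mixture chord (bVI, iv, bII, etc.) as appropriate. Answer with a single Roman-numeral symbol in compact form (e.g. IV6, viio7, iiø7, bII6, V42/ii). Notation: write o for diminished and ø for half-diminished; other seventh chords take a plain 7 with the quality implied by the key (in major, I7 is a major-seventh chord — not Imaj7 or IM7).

The pitches Ab-C-Eb form a major triad rooted on Ab.
Ab is the lowered third degree of F major (diatonic 3 would be A). This is a major triad on the lowered third degree, borrowed from the parallel minor.
With C in the bass the chord is in first inversion, so the figured bass is 6.

bIII6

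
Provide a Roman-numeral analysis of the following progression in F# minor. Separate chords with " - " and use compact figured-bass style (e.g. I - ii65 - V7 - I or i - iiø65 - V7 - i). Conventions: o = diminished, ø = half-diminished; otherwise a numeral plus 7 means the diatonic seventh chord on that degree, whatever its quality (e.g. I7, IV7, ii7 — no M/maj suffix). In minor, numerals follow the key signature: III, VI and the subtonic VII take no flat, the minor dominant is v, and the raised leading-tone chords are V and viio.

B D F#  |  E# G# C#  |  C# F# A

B-D-F# has root B, degree 4 in F# minor, so iv.
E#-G#-C#: major triad on C# = scale degree 5 → V6.
C#-F#-A: minor triad on F# = scale degree 1 → i64.

iv - V6 - i64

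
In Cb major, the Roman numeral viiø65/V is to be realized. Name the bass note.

Ab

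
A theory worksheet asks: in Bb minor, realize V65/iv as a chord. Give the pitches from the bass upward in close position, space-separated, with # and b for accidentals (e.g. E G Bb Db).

The slash means an applied dominant: we want the dominant of iv. In Bb minor, iv is Eb minor, and its dominant is built on Bb.
Building a dominant seventh chord on Bb gives Bb-D-F-Ab.
The figured bass 65 indicates first inversion, placing the third (D) in the bass: D-F-Ab-Bb.

D F Ab Bb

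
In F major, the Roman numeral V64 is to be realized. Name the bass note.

V in F major has root C; the chord is C-E-G.
The figure 64 means second inversion — the fifth is in the bass.

G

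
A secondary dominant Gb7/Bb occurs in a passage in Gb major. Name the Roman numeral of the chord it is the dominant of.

The chord is a dominant seventh chord on Gb.
A dominant resolves down a perfect fifth: Gb → Cb. In Gb major, Cb is scale degree 4, i.e. IV.

IV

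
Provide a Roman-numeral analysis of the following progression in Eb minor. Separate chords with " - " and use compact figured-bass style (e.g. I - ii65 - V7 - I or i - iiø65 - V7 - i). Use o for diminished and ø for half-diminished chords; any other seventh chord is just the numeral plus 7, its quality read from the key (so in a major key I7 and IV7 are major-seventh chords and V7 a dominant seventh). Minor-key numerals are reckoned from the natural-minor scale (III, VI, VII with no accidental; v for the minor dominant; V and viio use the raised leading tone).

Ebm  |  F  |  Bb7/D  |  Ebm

Ebm: minor triad on Eb = scale degree 1 → i.
F: a major triad on F, the applied dominant of V → V/V.
Bb7/D: dominant seventh chord on Bb = scale degree 5 → V65.
Ebm: minor triad on Eb = scale degree 1 → i.

i - V/V - V65 - i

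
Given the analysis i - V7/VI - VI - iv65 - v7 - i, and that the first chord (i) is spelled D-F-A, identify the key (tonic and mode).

D minor

The chord Dm is a minor triad rooted on D; its label is i.
If D is scale degree 1 and the mode makes that degree carry a minor triad, the tonic is D and the mode is minor.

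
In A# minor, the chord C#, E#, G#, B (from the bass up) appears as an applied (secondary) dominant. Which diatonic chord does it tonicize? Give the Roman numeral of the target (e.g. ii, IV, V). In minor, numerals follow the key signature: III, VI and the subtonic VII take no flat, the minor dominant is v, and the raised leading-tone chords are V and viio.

VI

The chord is a dominant seventh chord on C#.
A dominant resolves down a perfect fifth: C# → F#. In A# minor, F# is scale degree 6, i.e. VI.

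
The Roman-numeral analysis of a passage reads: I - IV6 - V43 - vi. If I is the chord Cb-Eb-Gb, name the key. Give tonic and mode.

Cb major

The chord Cb is a major triad rooted on Cb; its label is I.
If Cb is scale degree 1 and the mode makes that degree carry a major triad, the tonic is Cb and the mode is major.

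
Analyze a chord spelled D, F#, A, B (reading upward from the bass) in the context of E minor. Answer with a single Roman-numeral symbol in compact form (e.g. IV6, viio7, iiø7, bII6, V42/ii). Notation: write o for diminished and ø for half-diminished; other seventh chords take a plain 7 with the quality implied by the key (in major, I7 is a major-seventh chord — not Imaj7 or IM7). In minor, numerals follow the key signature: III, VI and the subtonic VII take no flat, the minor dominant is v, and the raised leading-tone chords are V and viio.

The pitches B-D-F#-A form a minor seventh chord rooted on B.
In E minor, B is the dominant; the diatonic minor seventh chord there is v7.
With D in the bass the chord is in first inversion, so the figured bass is 65.

v65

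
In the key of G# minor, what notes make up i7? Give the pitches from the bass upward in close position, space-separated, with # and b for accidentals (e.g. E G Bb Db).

G# B D# F#

In G# minor, the tonic is G#, and the diatonic chord built there is a minor seventh chord.
That chord is spelled G#-B-D#-F#.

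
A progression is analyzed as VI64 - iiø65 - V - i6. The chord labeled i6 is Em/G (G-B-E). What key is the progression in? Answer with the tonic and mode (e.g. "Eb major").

E minor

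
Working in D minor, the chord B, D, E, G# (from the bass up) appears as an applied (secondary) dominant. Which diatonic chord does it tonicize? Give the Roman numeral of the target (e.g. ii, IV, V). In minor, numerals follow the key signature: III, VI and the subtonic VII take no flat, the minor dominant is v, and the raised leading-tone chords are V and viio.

The chord is a dominant seventh chord on E.
A dominant resolves down a perfect fifth: E → A. In D minor, A is scale degree 5, i.e. V.

V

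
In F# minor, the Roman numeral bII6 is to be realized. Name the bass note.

B

bII in F# minor has root G; the chord is G-B-D.
The figure 6 means first inversion — the third is in the bass.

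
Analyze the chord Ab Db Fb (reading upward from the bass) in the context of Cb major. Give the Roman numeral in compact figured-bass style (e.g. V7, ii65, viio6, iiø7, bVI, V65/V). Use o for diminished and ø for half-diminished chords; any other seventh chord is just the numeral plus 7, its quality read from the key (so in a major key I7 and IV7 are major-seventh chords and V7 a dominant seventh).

The pitches Db-Fb-Ab form a minor triad rooted on Db.
Db is scale degree 2 in Cb major, and a minor triad on that degree is written ii.
With Ab in the bass the chord is in second inversion, so the figured bass is 64.

ii64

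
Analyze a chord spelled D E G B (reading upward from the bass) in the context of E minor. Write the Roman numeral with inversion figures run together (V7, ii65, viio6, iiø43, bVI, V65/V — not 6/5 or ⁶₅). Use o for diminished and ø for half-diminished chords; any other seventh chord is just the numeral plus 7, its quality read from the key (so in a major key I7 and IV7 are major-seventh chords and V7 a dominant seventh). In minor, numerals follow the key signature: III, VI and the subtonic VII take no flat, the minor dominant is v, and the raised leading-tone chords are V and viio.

Stacked in thirds the chord is E-G-B-D: a minor seventh chord on E.
E is scale degree 1 in E minor, and a minor seventh chord on that degree is written i7.
With D in the bass the chord is in third inversion, so the figured bass is 42.

i42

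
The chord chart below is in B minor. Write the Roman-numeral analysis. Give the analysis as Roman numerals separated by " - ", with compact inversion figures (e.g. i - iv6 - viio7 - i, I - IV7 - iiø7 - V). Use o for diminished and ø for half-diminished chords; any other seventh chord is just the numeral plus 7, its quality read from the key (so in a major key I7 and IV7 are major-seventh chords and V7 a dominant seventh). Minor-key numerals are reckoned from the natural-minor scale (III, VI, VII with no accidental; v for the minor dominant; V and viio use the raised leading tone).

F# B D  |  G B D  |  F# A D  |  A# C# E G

i64 - VI - III6 - viio7

F#-B-D: minor triad on B = scale degree 1 → i64.
G-B-D: major triad on G = scale degree 6 → VI.
F#-A-D: major triad on D = scale degree 3 → III6.
A#-C#-E-G: root A# is the leading tone; fully diminished seventh chord there is viio7.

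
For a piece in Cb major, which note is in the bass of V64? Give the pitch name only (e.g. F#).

Db

V in Cb major has root Gb; the chord is Gb-Bb-Db.
The figure 64 means second inversion — the fifth is in the bass.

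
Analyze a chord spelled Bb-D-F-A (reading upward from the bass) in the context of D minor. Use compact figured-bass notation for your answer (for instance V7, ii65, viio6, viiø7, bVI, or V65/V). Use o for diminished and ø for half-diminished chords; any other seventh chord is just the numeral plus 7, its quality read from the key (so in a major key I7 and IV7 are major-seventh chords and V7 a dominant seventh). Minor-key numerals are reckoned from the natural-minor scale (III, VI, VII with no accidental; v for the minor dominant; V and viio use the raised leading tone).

VI7

Stacked in thirds the chord is Bb-D-F-A: a major seventh chord on Bb.
Bb is scale degree 6 in D minor, and a major seventh chord on that degree is written VI7.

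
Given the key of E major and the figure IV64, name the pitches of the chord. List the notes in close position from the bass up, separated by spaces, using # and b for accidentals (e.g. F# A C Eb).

The numeral's case and figure indicate a major triad. In E major its root, scale degree 4, is A.
That chord is spelled A-C#-E.
The figured bass 64 indicates second inversion, placing the fifth (E) in the bass: E-A-C#.

E A C#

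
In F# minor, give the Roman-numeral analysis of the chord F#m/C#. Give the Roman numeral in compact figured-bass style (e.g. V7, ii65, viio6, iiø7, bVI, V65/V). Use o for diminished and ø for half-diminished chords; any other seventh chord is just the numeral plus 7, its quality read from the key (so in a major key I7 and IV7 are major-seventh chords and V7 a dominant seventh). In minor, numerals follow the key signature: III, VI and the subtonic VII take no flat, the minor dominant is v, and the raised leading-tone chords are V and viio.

i64

The pitches F#-A-C# form a minor triad rooted on F#.
In F# minor, F# is the tonic; the diatonic minor triad there is i.
With C# in the bass the chord is in second inversion, so the figured bass is 64.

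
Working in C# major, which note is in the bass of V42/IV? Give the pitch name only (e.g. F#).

B

The applied chord V42/IV is rooted on C#: C#-E#-G#-B.
The figure 42 means third inversion — the seventh is in the bass.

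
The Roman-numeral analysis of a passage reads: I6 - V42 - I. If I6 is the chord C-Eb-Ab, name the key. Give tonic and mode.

Ab major

The anchor chord is a major triad on Ab, labeled I6.
If Ab is scale degree 1 and the mode makes that degree carry a major triad, the tonic is Ab and the mode is major.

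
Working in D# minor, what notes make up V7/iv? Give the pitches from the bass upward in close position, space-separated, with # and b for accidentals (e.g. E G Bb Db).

V7/iv is a secondary dominant — the dominant seventh of iv. iv in D# minor is G#, so the applied chord's root is D#, a perfect fifth above.
Building a dominant seventh chord on D# gives D#-F##-A#-C#.

D# F## A# C#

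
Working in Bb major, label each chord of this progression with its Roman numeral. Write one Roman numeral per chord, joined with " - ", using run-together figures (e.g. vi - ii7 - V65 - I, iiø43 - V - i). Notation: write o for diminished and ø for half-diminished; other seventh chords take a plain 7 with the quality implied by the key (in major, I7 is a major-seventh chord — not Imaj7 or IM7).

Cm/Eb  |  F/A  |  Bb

Cm/Eb has root C, degree 2 in Bb major, so ii6.
F/A: root F is the dominant; major triad there is V6.
Bb: root Bb is the tonic; major triad there is I.

ii6 - V6 - I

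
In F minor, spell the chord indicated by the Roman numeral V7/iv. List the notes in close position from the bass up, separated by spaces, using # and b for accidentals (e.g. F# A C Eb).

F A C Eb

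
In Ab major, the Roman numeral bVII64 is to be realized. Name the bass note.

bVII in Ab major has root Gb; the chord is Gb-Bb-Db.
The figure 64 means second inversion — the fifth is in the bass.

Db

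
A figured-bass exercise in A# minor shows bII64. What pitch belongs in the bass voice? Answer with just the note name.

bII in A# minor has root B; the chord is B-D#-F#.
The figure 64 means second inversion — the fifth is in the bass.

F#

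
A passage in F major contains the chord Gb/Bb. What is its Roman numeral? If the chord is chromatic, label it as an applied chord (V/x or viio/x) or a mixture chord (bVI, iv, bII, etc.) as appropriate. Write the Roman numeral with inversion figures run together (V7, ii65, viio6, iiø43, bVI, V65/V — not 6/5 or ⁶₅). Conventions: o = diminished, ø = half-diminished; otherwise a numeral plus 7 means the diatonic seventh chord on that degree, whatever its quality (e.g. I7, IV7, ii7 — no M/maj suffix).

Stacked in thirds the chord is Gb-Bb-Db: a major triad on Gb.
Gb is the lowered second degree of F major (diatonic 2 would be G). This is the Neapolitan sixth — a major triad on the lowered second degree, here in its customary first inversion.
With Bb in the bass the chord is in first inversion, so the figured bass is 6.

bII6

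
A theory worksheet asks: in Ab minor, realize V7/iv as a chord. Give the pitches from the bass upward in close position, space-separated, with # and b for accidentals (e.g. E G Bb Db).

Ab C Eb Gb

V7/iv is a secondary dominant — the dominant seventh of iv. iv in Ab minor is Db, so the applied chord's root is Ab, a perfect fifth above.
Building a dominant seventh chord on Ab gives Ab-C-Eb-Gb.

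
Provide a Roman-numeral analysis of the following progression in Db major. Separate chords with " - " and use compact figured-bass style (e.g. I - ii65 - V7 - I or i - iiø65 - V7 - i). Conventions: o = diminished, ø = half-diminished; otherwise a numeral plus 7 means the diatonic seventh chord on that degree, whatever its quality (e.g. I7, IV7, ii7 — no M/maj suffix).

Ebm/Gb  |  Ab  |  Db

Ebm/Gb: minor triad on Eb = scale degree 2 → ii6.
Ab: root Ab is the dominant; major triad there is V.
Db has root Db, degree 1 in Db major, so I.

ii6 - V - I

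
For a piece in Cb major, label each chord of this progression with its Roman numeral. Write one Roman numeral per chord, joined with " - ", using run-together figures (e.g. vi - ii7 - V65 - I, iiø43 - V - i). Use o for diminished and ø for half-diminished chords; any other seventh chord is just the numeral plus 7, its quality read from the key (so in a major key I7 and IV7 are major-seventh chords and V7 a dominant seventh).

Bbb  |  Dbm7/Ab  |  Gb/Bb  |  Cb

bVII - ii43 - V6 - I

Bbb: major triad on Bbb — chromatic; bVII (borrowed from the parallel minor).
Dbm7/Ab: minor seventh chord on Db = scale degree 2 → ii43.
Gb/Bb: major triad on Gb = scale degree 5 → V6.
Cb: root Cb is the tonic; major triad there is I.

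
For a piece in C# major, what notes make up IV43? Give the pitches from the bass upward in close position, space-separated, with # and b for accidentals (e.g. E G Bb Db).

C# E# F# A#

In C# major, the fourth degree is F#, and the diatonic chord built there is a major seventh chord.
That chord is spelled F#-A#-C#-E#.
With the 43 figure the chord is in second inversion; from the bass C# upward in close position it reads C#-E#-F#-A#.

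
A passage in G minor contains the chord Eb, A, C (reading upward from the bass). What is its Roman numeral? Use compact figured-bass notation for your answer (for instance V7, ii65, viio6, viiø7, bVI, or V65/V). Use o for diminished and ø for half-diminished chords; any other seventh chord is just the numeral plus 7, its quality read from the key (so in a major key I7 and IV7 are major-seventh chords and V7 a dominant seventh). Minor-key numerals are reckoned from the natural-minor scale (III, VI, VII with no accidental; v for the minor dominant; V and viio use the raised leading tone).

The pitches A-C-Eb form a diminished triad rooted on A.
A is scale degree 2 in G minor, and a diminished triad on that degree is written iio.
With Eb in the bass the chord is in second inversion, so the figured bass is 64.

iio64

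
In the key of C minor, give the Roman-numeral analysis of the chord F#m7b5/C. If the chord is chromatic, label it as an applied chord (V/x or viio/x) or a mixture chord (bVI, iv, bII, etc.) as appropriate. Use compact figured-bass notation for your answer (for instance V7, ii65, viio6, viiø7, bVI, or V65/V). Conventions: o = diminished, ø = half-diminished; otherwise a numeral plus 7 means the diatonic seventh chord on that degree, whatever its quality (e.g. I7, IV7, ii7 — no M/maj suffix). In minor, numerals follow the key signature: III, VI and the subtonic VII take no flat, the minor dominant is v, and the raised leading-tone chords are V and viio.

viiø43/V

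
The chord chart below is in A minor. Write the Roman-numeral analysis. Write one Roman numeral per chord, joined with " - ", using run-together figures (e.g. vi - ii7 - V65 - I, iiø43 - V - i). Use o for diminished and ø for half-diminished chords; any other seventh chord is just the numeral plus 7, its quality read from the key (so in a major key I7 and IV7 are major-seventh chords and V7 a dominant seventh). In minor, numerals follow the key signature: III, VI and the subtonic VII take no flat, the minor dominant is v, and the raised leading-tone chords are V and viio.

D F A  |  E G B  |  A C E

iv - v - i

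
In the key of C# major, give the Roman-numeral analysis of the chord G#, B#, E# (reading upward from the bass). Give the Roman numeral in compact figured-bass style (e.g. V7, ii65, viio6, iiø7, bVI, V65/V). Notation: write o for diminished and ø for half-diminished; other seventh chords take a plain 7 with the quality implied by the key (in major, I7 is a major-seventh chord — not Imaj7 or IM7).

iii6

The pitches E#-G#-B# form a minor triad rooted on E#.
E# is scale degree 3 in C# major, and a minor triad on that degree is written iii.
With G# in the bass the chord is in first inversion, so the figured bass is 6.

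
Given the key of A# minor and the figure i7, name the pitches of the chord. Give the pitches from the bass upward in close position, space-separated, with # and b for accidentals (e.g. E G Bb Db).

The numeral's case and figure indicate a minor seventh chord. In A# minor its root, the tonic, is A#.
Stacking thirds from A# gives A#-C#-E#-G#.

A# C# E# G#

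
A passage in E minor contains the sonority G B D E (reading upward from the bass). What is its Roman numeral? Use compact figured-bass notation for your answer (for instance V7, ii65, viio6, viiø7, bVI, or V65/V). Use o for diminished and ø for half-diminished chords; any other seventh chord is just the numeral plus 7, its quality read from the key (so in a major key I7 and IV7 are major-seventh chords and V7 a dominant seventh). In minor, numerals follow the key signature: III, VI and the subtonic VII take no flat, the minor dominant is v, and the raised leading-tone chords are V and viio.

Stacked in thirds the chord is E-G-B-D: a minor seventh chord on E.
In E minor, E is the tonic; the diatonic minor seventh chord there is i7.
With G in the bass the chord is in first inversion, so the figured bass is 65.

i65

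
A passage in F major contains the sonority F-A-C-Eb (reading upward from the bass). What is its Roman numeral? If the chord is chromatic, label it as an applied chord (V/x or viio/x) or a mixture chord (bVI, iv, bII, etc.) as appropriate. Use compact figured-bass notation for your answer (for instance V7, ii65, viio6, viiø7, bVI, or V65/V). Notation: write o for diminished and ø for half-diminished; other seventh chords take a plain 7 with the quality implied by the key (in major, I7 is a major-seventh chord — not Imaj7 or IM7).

V7/IV

The pitches F-A-C-Eb form a dominant seventh chord rooted on F.
F is not a diatonic chord root with this quality in F major, but it lies a perfect fifth above Bb (IV), so the chord functions as an applied dominant of IV.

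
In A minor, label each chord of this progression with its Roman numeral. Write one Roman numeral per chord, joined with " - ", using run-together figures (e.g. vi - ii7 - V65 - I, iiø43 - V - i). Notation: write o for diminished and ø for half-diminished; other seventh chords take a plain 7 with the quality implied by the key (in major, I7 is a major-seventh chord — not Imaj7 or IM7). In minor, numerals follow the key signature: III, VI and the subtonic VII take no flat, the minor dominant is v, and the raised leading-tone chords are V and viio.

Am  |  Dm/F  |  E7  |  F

i - iv6 - V7 - VI

Am: minor triad on A = scale degree 1 → i.
Dm/F has root D, degree 4 in A minor, so iv6.
E7 has root E, degree 5 in A minor, so V7.
F has root F, degree 6 in A minor, so VI.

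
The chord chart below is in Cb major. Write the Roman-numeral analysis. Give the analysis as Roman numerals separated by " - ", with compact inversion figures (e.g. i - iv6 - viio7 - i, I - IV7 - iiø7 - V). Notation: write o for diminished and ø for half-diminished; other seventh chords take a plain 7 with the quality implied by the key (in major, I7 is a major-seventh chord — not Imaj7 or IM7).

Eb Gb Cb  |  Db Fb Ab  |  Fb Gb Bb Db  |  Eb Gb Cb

Eb-Gb-Cb: major triad on Cb = scale degree 1 → I6.
Db-Fb-Ab: root Db is the supertonic; minor triad there is ii.
Fb-Gb-Bb-Db has root Gb, degree 5 in Cb major, so V42.
Eb-Gb-Cb has root Cb, degree 1 in Cb major, so I6.

I6 - ii - V42 - I6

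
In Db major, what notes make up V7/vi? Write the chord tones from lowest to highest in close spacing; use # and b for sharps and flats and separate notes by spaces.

F A C Eb

V7/vi is a secondary dominant — the dominant seventh of vi. vi in Db major is Bb, so the applied chord's root is F, a perfect fifth above.
Building a dominant seventh chord on F gives F-A-C-Eb.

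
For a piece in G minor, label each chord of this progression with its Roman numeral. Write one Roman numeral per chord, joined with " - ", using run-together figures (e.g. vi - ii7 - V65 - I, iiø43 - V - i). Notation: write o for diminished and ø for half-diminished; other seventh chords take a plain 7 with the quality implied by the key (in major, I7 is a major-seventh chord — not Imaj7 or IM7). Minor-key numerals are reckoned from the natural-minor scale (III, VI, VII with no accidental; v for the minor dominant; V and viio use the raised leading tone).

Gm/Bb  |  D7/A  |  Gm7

Gm/Bb: root G is the tonic; minor triad there is i6.
D7/A: dominant seventh chord on D = scale degree 5 → V43.
Gm7: root G is the tonic; minor seventh chord there is i7.

i6 - V43 - i7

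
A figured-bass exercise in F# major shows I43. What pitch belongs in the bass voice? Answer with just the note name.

C#

I in F# major has root F#; the chord is F#-A#-C#-E#.
The figure 43 means second inversion — the fifth is in the bass.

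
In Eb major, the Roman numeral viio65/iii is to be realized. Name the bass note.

A

The applied chord viio65/iii is rooted on F#: F#-A-C-Eb.
The figure 65 means first inversion — the third is in the bass.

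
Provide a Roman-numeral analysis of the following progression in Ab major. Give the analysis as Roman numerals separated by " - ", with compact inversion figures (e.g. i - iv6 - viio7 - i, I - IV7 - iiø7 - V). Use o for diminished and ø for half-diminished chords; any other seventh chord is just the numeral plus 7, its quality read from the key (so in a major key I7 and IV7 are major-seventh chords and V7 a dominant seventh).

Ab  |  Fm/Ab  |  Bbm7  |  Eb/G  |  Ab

Ab: root Ab is the tonic; major triad there is I.
Fm/Ab has root F, degree 6 in Ab major, so vi6.
Bbm7: minor seventh chord on Bb = scale degree 2 → ii7.
Eb/G: major triad on Eb = scale degree 5 → V6.
Ab: major triad on Ab = scale degree 1 → I.

I - vi6 - ii7 - V6 - I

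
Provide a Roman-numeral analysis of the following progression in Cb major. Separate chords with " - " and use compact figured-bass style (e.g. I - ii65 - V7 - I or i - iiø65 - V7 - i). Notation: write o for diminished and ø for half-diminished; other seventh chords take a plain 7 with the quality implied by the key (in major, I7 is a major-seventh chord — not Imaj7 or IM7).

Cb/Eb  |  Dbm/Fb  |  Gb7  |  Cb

Cb/Eb has root Cb, degree 1 in Cb major, so I6.
Dbm/Fb: minor triad on Db = scale degree 2 → ii6.
Gb7: dominant seventh chord on Gb = scale degree 5 → V7.
Cb: root Cb is the tonic; major triad there is I.

I6 - ii6 - V7 - I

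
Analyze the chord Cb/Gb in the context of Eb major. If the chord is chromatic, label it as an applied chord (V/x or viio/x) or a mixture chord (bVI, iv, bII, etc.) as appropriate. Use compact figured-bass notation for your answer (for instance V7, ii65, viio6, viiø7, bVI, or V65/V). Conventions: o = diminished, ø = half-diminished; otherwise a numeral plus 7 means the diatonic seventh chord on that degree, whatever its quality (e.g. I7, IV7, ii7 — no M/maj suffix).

Stacked in thirds the chord is Cb-Eb-Gb: a major triad on Cb.
Cb is the lowered sixth degree of Eb major (diatonic 6 would be C). This is a major triad on the lowered sixth degree, borrowed from the parallel minor.
With Gb in the bass the chord is in second inversion, so the figured bass is 64.

bVI64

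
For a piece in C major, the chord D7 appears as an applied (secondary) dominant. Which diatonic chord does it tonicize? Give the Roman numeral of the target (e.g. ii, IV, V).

V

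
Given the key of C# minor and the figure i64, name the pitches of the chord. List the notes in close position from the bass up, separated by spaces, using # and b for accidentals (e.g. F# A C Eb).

G# C# E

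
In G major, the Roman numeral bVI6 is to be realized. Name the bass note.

bVI in G major has root Eb; the chord is Eb-G-Bb.
The figure 6 means first inversion — the third is in the bass.

G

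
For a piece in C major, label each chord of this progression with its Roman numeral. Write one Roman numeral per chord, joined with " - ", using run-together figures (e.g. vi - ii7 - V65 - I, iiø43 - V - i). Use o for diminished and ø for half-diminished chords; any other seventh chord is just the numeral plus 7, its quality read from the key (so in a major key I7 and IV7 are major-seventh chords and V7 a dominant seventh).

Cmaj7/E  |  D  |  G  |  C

I65 - V/V - V - I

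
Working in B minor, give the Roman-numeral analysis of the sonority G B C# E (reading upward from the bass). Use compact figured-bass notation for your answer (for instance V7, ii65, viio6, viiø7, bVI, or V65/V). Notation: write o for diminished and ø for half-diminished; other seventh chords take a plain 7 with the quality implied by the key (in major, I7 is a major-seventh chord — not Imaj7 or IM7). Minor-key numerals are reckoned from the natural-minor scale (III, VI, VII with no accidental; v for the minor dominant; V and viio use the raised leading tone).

Stacked in thirds the chord is C#-E-G-B: a half-diminished seventh chord on C#.
C# is scale degree 2 in B minor, and a half-diminished seventh chord on that degree is written iiø7.
With G in the bass the chord is in second inversion, so the figured bass is 43.

iiø43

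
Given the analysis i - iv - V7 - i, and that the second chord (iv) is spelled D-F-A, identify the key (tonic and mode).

A minor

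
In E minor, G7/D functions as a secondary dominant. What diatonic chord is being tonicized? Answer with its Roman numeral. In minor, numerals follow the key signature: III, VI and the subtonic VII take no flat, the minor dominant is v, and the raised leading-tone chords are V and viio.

VI

The chord is a dominant seventh chord on G.
A dominant resolves down a perfect fifth: G → C. In E minor, C is scale degree 6, i.e. VI.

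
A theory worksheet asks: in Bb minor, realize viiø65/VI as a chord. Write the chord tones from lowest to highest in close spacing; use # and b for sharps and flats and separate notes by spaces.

The slash marks an applied leading-tone chord: viio of VI. In Bb minor, VI is Gb, so the leading tone to it is F, a half step below.
Building a half-diminished seventh chord on F gives F-Ab-Cb-Eb.
With the 65 figure the chord is in first inversion; from the bass Ab upward in close position it reads Ab-Cb-Eb-F.

Ab Cb Eb F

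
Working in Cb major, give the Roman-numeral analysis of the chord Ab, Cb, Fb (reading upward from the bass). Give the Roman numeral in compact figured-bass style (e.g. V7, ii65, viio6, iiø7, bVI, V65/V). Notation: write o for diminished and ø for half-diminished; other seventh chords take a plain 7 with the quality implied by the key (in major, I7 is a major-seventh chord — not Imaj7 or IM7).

Stacked in thirds the chord is Fb-Ab-Cb: a major triad on Fb.
In Cb major, Fb is the subdominant; the diatonic major triad there is IV.
With Ab in the bass the chord is in first inversion, so the figured bass is 6.

IV6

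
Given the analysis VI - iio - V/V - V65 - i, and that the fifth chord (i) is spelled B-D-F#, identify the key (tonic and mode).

The chord Bm is a minor triad rooted on B; its label is i.
If B is scale degree 1 and the mode makes that degree carry a minor triad, the tonic is B and the mode is minor.

B minor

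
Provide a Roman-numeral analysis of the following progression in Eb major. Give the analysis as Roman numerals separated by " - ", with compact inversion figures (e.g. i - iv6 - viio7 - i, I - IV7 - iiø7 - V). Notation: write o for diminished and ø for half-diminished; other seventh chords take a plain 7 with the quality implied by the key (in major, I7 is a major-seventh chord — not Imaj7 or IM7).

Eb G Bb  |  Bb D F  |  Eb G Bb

I - V - I

Eb-G-Bb: major triad on Eb = scale degree 1 → I.
Bb-D-F: root Bb is the dominant; major triad there is V.
Eb-G-Bb: root Eb is the tonic; major triad there is I.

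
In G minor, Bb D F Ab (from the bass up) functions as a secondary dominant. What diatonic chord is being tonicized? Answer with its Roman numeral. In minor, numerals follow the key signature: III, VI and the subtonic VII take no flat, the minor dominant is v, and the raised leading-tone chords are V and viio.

VI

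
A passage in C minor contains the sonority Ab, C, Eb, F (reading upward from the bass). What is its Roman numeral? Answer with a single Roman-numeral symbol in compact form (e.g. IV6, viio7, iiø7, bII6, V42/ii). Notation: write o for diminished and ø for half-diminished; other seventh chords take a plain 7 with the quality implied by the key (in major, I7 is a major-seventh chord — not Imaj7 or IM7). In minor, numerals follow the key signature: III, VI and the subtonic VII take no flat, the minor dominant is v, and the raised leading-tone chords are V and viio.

Stacked in thirds the chord is F-Ab-C-Eb: a minor seventh chord on F.
F is scale degree 4 in C minor, and a minor seventh chord on that degree is written iv7.
With Ab in the bass the chord is in first inversion, so the figured bass is 65.

iv65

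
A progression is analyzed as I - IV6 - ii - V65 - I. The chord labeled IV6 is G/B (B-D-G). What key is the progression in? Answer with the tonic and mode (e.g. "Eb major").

D major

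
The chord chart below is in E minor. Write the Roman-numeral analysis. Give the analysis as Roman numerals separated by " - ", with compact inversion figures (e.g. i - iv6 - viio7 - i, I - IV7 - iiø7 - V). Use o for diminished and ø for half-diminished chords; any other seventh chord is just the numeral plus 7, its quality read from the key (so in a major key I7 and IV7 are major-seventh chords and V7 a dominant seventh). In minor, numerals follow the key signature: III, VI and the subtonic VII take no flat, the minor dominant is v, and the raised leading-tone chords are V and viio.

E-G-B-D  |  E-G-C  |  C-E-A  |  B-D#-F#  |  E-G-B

E-G-B-D has root E, degree 1 in E minor, so i7.
E-G-C: root C is the submediant; major triad there is VI6.
C-E-A has root A, degree 4 in E minor, so iv6.
B-D#-F# has root B, degree 5 in E minor, so V.
E-G-B: minor triad on E = scale degree 1 → i.

i7 - VI6 - iv6 - V - i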